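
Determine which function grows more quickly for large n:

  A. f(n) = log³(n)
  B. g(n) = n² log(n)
B

f(n) = log³(n) is O(log³ n), while g(n) = n² log(n) is O(n² log n).
Since O(n² log n) grows faster than O(log³ n), g(n) dominates.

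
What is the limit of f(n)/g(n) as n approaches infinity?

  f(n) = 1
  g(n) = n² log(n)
0

Since 1 (O(1)) grows slower than n² log(n) (O(n² log n)),
the ratio f(n)/g(n) → 0 as n → ∞.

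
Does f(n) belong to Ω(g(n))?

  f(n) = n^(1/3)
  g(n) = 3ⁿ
False

f(n) = n^(1/3) is O(n^(1/3)), and g(n) = 3ⁿ is O(3ⁿ).
Since O(n^(1/3)) grows slower than O(3ⁿ), f(n) = Ω(g(n)) is false.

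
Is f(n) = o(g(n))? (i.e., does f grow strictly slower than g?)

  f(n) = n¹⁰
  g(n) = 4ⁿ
True

f(n) = n¹⁰ is O(n¹⁰), and g(n) = 4ⁿ is O(4ⁿ).
Since O(n¹⁰) grows strictly slower than O(4ⁿ), f(n) = o(g(n)) is true.
This means lim(n→∞) f(n)/g(n) = 0.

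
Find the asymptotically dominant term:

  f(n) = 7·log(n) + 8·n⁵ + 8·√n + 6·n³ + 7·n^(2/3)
8·n⁵

Looking at each term:
  - 7·log(n) is O(log n)
  - 8·n⁵ is O(n⁵)
  - 8·√n is O(√n)
  - 6·n³ is O(n³)
  - 7·n^(2/3) is O(n^(2/3))

The term 8·n⁵ (O(n⁵)) grows fastest and dominates all others.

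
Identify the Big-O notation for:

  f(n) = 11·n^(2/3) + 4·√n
O(n^(2/3))

The dominant term in 11·n^(2/3) + 4·√n is 11·n^(2/3), which is Θ(n^(2/3)).
Lower-order terms (4·√n) are asymptotically negligible.
Constants are absorbed, so the tightest bound is O(n^(2/3)).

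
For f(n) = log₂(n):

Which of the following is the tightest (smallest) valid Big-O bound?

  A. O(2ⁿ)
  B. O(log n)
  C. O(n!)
B

f(n) = log₂(n) is O(log n).
All listed options are valid Big-O bounds (upper bounds),
but O(log n) is the tightest (smallest valid bound).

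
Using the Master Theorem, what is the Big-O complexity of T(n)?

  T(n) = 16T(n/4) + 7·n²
Θ(n² log n)

Master Theorem: a = 16, b = 4, f(n) = 7·n².
Compute the critical exponent d = log₄(16) = 2.
Compare f(n) = Θ(n²) against n^d:
  k = 2 = d, so f(n) = Θ(n^d) — Case 2.
  Work is balanced across levels: T(n) = Θ(n^d log n) = Θ(n² log n).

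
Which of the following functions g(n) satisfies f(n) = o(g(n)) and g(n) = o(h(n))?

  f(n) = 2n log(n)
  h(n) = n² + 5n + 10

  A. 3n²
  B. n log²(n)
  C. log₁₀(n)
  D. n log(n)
B

We need g(n) with 2n log(n) = o(g(n)) and g(n) = o(n² + 5n + 10), i.e. O(n log n) ≺ g ≺ O(n²).
Check each option:
  A. 3n² — O(n²) does not grow strictly slower than h(n)
  B. n log²(n) — O(n log² n) is strictly between O(n log n) and O(n²) ✓
  C. log₁₀(n) — O(log n) does not grow strictly faster than f(n)
  D. n log(n) — O(n log n) does not grow strictly faster than f(n)

Only option B (n log²(n)) lies strictly between.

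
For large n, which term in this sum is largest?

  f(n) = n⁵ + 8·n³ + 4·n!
4·n!

Looking at each term:
  - n⁵ is O(n⁵)
  - 8·n³ is O(n³)
  - 4·n! is O(n!)

The term 4·n! (O(n!)) grows fastest and dominates all others.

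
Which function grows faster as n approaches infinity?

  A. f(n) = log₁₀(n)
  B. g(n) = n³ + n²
B

f(n) = log₁₀(n) is O(log n), while g(n) = n³ + n² is O(n³).
Since O(n³) grows faster than O(log n), g(n) dominates.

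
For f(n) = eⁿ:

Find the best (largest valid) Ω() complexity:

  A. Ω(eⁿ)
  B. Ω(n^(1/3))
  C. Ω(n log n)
A

f(n) = eⁿ is Ω(eⁿ).
All listed options are valid Big-Ω bounds (lower bounds),
but Ω(eⁿ) is the tightest (largest valid bound).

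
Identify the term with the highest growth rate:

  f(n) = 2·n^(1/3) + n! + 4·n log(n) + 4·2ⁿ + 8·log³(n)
n!

Looking at each term:
  - 2·n^(1/3) is O(n^(1/3))
  - n! is O(n!)
  - 4·n log(n) is O(n log n)
  - 4·2ⁿ is O(2ⁿ)
  - 8·log³(n) is O(log³ n)

The term n! (O(n!)) grows fastest and dominates all others.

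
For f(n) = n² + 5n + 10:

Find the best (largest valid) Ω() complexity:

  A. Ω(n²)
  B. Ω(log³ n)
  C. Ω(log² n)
A

f(n) = n² + 5n + 10 is Ω(n²).
All listed options are valid Big-Ω bounds (lower bounds),
but Ω(n²) is the tightest (largest valid bound).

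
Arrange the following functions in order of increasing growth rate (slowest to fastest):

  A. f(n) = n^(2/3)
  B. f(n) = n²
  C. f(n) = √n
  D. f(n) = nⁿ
C < A < B < D

Comparing growth rates:
C = √n is O(√n)
A = n^(2/3) is O(n^(2/3))
B = n² is O(n²)
D = nⁿ is O(nⁿ)

Therefore, the order from slowest to fastest is: C < A < B < D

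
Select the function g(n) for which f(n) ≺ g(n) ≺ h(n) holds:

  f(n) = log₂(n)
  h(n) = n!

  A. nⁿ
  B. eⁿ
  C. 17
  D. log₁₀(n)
B

We need g(n) with log₂(n) = o(g(n)) and g(n) = o(n!), i.e. O(log n) ≺ g ≺ O(n!).
Check each option:
  A. nⁿ — O(nⁿ) does not grow strictly slower than h(n)
  B. eⁿ — O(eⁿ) is strictly between O(log n) and O(n!) ✓
  C. 17 — O(1) does not grow strictly faster than f(n)
  D. log₁₀(n) — O(log n) does not grow strictly faster than f(n)

Only option B (eⁿ) lies strictly between.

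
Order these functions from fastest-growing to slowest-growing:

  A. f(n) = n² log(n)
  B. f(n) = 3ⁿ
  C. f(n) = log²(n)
B > A > C

Comparing growth rates:
B = 3ⁿ is O(3ⁿ)
A = n² log(n) is O(n² log n)
C = log²(n) is O(log² n)

Therefore, the order from fastest to slowest is: B > A > C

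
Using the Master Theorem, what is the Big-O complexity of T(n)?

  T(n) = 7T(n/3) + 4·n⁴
Θ(n⁴)

Master Theorem: a = 7, b = 3, f(n) = 4·n⁴.
Compute the critical exponent d = log₃(7) = 1.771.
Compare f(n) = Θ(n⁴) against n^d:
  k = 4 > d = 1.771, so f(n) = Ω(n^(d+ε)) — Case 3.
  Regularity: a·(n/b)^4/n^4 = a/b^4 = 7/81 < 1 ✓.
  The top-level work dominates: T(n) = Θ(f(n)) = Θ(n⁴).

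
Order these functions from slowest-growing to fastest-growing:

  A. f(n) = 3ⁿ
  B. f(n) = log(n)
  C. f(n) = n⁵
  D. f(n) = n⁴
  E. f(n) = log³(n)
B < E < D < C < A

Comparing growth rates:
B = log(n) is O(log n)
E = log³(n) is O(log³ n)
D = n⁴ is O(n⁴)
C = n⁵ is O(n⁵)
A = 3ⁿ is O(3ⁿ)

Therefore, the order from slowest to fastest is: B < E < D < C < A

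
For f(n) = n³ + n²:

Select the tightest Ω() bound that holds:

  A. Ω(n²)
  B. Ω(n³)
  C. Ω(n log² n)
B

f(n) = n³ + n² is Ω(n³).
All listed options are valid Big-Ω bounds (lower bounds),
but Ω(n³) is the tightest (largest valid bound).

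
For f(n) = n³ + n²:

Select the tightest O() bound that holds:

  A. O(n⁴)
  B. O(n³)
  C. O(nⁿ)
B

f(n) = n³ + n² is O(n³).
All listed options are valid Big-O bounds (upper bounds),
but O(n³) is the tightest (smallest valid bound).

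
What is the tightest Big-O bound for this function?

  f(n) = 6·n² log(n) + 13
O(n² log n)

The dominant term in 6·n² log(n) + 13 is 6·n² log(n), which is Θ(n² log n).
Lower-order terms (13) are asymptotically negligible.
Constants are absorbed, so the tightest bound is O(n² log n).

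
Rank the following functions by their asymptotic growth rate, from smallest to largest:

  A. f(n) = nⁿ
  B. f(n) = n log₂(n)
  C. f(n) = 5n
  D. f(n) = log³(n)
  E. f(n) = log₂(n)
E < D < C < B < A

Comparing growth rates:
E = log₂(n) is O(log n)
D = log³(n) is O(log³ n)
C = 5n is O(n)
B = n log₂(n) is O(n log n)
A = nⁿ is O(nⁿ)

Therefore, the order from slowest to fastest is: E < D < C < B < A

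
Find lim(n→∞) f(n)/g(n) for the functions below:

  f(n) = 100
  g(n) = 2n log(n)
0

Since 100 (O(1)) grows slower than 2n log(n) (O(n log n)),
the ratio f(n)/g(n) → 0 as n → ∞.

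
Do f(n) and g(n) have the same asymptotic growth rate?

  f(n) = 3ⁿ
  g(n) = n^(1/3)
False

f(n) = 3ⁿ is O(3ⁿ), and g(n) = n^(1/3) is O(n^(1/3)).
Since they have different growth rates, f(n) = Θ(g(n)) is false.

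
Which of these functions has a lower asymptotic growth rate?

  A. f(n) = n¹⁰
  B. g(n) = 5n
B

f(n) = n¹⁰ is O(n¹⁰), while g(n) = 5n is O(n).
Since O(n) grows slower than O(n¹⁰), g(n) is dominated.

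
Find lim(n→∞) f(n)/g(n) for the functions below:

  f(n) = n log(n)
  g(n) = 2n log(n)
1/2

Since n log(n) and 2n log(n) have the same growth rate (O(n log n)),
the ratio converges to a constant: 1/2.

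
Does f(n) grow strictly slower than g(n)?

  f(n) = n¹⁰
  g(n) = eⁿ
True

f(n) = n¹⁰ is O(n¹⁰), and g(n) = eⁿ is O(eⁿ).
Since O(n¹⁰) grows strictly slower than O(eⁿ), f(n) = o(g(n)) is true.
This means lim(n→∞) f(n)/g(n) = 0.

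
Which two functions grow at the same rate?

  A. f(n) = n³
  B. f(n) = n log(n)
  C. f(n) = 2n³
A and C

Examining each function:
  A. n³ is O(n³)
  B. n log(n) is O(n log n)
  C. 2n³ is O(n³)

Functions A and C both have the same complexity class.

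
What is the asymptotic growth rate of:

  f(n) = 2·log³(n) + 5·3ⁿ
Θ(3ⁿ)

Order the terms by growth rate: 2·log³(n) ≺ 5·3ⁿ.
The fastest-growing term 5·3ⁿ dominates as n → ∞; dropping its constant factor gives Θ(3ⁿ).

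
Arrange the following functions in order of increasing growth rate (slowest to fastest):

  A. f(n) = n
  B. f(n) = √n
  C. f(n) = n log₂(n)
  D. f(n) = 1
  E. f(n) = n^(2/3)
D < B < E < A < C

Comparing growth rates:
D = 1 is O(1)
B = √n is O(√n)
E = n^(2/3) is O(n^(2/3))
A = n is O(n)
C = n log₂(n) is O(n log n)

Therefore, the order from slowest to fastest is: D < B < E < A < C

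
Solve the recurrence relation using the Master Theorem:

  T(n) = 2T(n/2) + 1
Θ(n)

Master Theorem: a = 2, b = 2, f(n) = 1.
Compute the critical exponent d = log₂(2) = 1.
Compare f(n) = Θ(1) against n^d:
  k = 0 < d = 1, so f(n) = O(n^(d-ε)) — Case 1.
  The recursion cost dominates: T(n) = Θ(n^d) = Θ(n).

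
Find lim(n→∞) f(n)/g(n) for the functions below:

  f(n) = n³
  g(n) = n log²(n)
∞

Since n³ (O(n³)) grows faster than n log²(n) (O(n log² n)),
the ratio f(n)/g(n) → ∞ as n → ∞.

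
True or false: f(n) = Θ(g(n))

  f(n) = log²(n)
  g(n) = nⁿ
False

f(n) = log²(n) is O(log² n), and g(n) = nⁿ is O(nⁿ).
Since they have different growth rates, f(n) = Θ(g(n)) is false.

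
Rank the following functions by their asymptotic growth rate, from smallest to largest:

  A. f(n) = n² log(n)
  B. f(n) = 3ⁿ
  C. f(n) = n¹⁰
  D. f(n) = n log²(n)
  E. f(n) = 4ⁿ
D < A < C < B < E

Comparing growth rates:
D = n log²(n) is O(n log² n)
A = n² log(n) is O(n² log n)
C = n¹⁰ is O(n¹⁰)
B = 3ⁿ is O(3ⁿ)
E = 4ⁿ is O(4ⁿ)

Therefore, the order from slowest to fastest is: D < A < C < B < E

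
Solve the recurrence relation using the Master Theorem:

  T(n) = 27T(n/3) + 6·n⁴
Θ(n⁴)

Master Theorem: a = 27, b = 3, f(n) = 6·n⁴.
Compute the critical exponent d = log₃(27) = 3.
Compare f(n) = Θ(n⁴) against n^d:
  k = 4 > d = 3, so f(n) = Ω(n^(d+ε)) — Case 3.
  Regularity: a·(n/b)^4/n^4 = a/b^4 = 27/81 < 1 ✓.
  The top-level work dominates: T(n) = Θ(f(n)) = Θ(n⁴).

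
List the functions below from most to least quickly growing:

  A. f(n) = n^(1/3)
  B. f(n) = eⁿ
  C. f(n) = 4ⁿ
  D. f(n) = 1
C > B > A > D

Comparing growth rates:
C = 4ⁿ is O(4ⁿ)
B = eⁿ is O(eⁿ)
A = n^(1/3) is O(n^(1/3))
D = 1 is O(1)

Therefore, the order from fastest to slowest is: C > B > A > D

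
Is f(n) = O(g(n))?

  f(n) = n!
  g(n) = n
False

f(n) = n! is O(n!), and g(n) = n is O(n).
Since O(n!) grows faster than O(n), f(n) = O(g(n)) is false.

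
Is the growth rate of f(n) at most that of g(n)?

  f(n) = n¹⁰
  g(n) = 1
False

f(n) = n¹⁰ is O(n¹⁰), and g(n) = 1 is O(1).
Since O(n¹⁰) grows faster than O(1), f(n) = O(g(n)) is false.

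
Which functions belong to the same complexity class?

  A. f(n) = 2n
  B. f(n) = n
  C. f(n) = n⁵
A and B

Examining each function:
  A. 2n is O(n)
  B. n is O(n)
  C. n⁵ is O(n⁵)

Functions A and B both have the same complexity class.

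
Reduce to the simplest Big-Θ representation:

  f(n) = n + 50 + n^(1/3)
Θ(n)

Order the terms by growth rate: 50 ≺ n^(1/3) ≺ n.
The fastest-growing term n dominates as n → ∞; dropping its constant factor gives Θ(n).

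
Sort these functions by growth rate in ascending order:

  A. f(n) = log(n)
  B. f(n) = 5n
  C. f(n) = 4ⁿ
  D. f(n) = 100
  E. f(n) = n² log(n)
D < A < B < E < C

Comparing growth rates:
D = 100 is O(1)
A = log(n) is O(log n)
B = 5n is O(n)
E = n² log(n) is O(n² log n)
C = 4ⁿ is O(4ⁿ)

Therefore, the order from slowest to fastest is: D < A < B < E < C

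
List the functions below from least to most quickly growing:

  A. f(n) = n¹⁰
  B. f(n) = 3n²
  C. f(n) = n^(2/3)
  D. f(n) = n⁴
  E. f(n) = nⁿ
C < B < D < A < E

Comparing growth rates:
C = n^(2/3) is O(n^(2/3))
B = 3n² is O(n²)
D = n⁴ is O(n⁴)
A = n¹⁰ is O(n¹⁰)
E = nⁿ is O(nⁿ)

Therefore, the order from slowest to fastest is: C < B < D < A < E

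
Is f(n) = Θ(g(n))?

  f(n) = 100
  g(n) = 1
True

f(n) = 100 and g(n) = 1 are both O(1).
Since they have the same asymptotic growth rate, f(n) = Θ(g(n)) is true.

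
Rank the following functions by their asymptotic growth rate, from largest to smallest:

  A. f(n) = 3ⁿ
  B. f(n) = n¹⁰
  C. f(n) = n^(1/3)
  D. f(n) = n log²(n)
A > B > D > C

Comparing growth rates:
A = 3ⁿ is O(3ⁿ)
B = n¹⁰ is O(n¹⁰)
D = n log²(n) is O(n log² n)
C = n^(1/3) is O(n^(1/3))

Therefore, the order from fastest to slowest is: A > B > D > C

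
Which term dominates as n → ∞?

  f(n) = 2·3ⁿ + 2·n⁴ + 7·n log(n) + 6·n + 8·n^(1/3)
2·3ⁿ

Looking at each term:
  - 2·3ⁿ is O(3ⁿ)
  - 2·n⁴ is O(n⁴)
  - 7·n log(n) is O(n log n)
  - 6·n is O(n)
  - 8·n^(1/3) is O(n^(1/3))

The term 2·3ⁿ (O(3ⁿ)) grows fastest and dominates all others.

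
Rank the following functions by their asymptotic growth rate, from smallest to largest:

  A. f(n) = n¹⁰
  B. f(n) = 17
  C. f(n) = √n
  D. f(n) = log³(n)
B < D < C < A

Comparing growth rates:
B = 17 is O(1)
D = log³(n) is O(log³ n)
C = √n is O(√n)
A = n¹⁰ is O(n¹⁰)

Therefore, the order from slowest to fastest is: B < D < C < A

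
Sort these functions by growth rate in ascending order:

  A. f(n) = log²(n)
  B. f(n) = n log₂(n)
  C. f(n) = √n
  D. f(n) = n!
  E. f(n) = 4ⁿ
A < C < B < E < D

Comparing growth rates:
A = log²(n) is O(log² n)
C = √n is O(√n)
B = n log₂(n) is O(n log n)
E = 4ⁿ is O(4ⁿ)
D = n! is O(n!)

Therefore, the order from slowest to fastest is: A < C < B < E < D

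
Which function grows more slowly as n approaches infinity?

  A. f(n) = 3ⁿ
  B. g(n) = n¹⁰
B

f(n) = 3ⁿ is O(3ⁿ), while g(n) = n¹⁰ is O(n¹⁰).
Since O(n¹⁰) grows slower than O(3ⁿ), g(n) is dominated.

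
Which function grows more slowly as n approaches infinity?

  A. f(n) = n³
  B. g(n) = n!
A

f(n) = n³ is O(n³), while g(n) = n! is O(n!).
Since O(n³) grows slower than O(n!), f(n) is dominated.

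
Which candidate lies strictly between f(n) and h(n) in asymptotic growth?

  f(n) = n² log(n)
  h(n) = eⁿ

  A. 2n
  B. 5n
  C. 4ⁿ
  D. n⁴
D

We need g(n) with n² log(n) = o(g(n)) and g(n) = o(eⁿ), i.e. O(n² log n) ≺ g ≺ O(eⁿ).
Check each option:
  A. 2n — O(n) does not grow strictly faster than f(n)
  B. 5n — O(n) does not grow strictly faster than f(n)
  C. 4ⁿ — O(4ⁿ) does not grow strictly slower than h(n)
  D. n⁴ — O(n⁴) is strictly between O(n² log n) and O(eⁿ) ✓

Only option D (n⁴) lies strictly between.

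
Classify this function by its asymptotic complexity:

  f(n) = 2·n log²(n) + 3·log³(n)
O(n log² n)

The dominant term in 2·n log²(n) + 3·log³(n) is 2·n log²(n), which is Θ(n log² n).
Lower-order terms (3·log³(n)) are asymptotically negligible.
Constants are absorbed, so the tightest bound is O(n log² n).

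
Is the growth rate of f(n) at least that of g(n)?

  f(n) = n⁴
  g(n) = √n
True

f(n) = n⁴ is O(n⁴), and g(n) = √n is O(√n).
Since O(n⁴) grows at least as fast as O(√n), f(n) = Ω(g(n)) is true.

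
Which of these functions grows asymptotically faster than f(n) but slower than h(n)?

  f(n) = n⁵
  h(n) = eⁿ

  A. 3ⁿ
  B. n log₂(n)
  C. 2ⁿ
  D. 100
C

We need g(n) with n⁵ = o(g(n)) and g(n) = o(eⁿ), i.e. O(n⁵) ≺ g ≺ O(eⁿ).
Check each option:
  A. 3ⁿ — O(3ⁿ) does not grow strictly slower than h(n)
  B. n log₂(n) — O(n log n) does not grow strictly faster than f(n)
  C. 2ⁿ — O(2ⁿ) is strictly between O(n⁵) and O(eⁿ) ✓
  D. 100 — O(1) does not grow strictly faster than f(n)

Only option C (2ⁿ) lies strictly between.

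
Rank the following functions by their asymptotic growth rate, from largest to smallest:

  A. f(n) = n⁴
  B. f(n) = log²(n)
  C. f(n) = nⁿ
C > A > B

Comparing growth rates:
C = nⁿ is O(nⁿ)
A = n⁴ is O(n⁴)
B = log²(n) is O(log² n)

Therefore, the order from fastest to slowest is: C > A > B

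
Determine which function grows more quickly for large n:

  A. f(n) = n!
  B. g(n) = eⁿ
A

f(n) = n! is O(n!), while g(n) = eⁿ is O(eⁿ).
Since O(n!) grows faster than O(eⁿ), f(n) dominates.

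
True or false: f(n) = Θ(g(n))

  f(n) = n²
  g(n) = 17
False

f(n) = n² is O(n²), and g(n) = 17 is O(1).
Since they have different growth rates, f(n) = Θ(g(n)) is false.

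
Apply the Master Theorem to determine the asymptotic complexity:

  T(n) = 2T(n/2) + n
Θ(n log n)

Master Theorem: a = 2, b = 2, f(n) = n.
Compute the critical exponent d = log₂(2) = 1.
Compare f(n) = Θ(n) against n^d:
  k = 1 = d, so f(n) = Θ(n^d) — Case 2.
  Work is balanced across levels: T(n) = Θ(n^d log n) = Θ(n log n).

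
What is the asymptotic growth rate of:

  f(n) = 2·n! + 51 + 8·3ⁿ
Θ(n!)

Order the terms by growth rate: 51 ≺ 8·3ⁿ ≺ 2·n!.
The fastest-growing term 2·n! dominates as n → ∞; dropping its constant factor gives Θ(n!).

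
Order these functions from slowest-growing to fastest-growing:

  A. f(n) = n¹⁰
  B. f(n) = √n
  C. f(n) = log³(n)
C < B < A

Comparing growth rates:
C = log³(n) is O(log³ n)
B = √n is O(√n)
A = n¹⁰ is O(n¹⁰)

Therefore, the order from slowest to fastest is: C < B < A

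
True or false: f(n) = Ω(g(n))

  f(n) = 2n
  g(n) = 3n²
False

f(n) = 2n is O(n), and g(n) = 3n² is O(n²).
Since O(n) grows slower than O(n²), f(n) = Ω(g(n)) is false.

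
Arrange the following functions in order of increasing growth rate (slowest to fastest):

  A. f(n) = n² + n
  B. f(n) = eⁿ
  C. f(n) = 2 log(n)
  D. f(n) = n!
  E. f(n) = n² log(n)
C < A < E < B < D

Comparing growth rates:
C = 2 log(n) is O(log n)
A = n² + n is O(n²)
E = n² log(n) is O(n² log n)
B = eⁿ is O(eⁿ)
D = n! is O(n!)

Therefore, the order from slowest to fastest is: C < A < E < B < D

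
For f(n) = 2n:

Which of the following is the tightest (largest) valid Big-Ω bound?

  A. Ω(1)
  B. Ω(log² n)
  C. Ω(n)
C

f(n) = 2n is Ω(n).
All listed options are valid Big-Ω bounds (lower bounds),
but Ω(n) is the tightest (largest valid bound).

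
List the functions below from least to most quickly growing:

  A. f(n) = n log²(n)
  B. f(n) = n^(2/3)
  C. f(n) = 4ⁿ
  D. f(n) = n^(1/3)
D < B < A < C

Comparing growth rates:
D = n^(1/3) is O(n^(1/3))
B = n^(2/3) is O(n^(2/3))
A = n log²(n) is O(n log² n)
C = 4ⁿ is O(4ⁿ)

Therefore, the order from slowest to fastest is: D < B < A < C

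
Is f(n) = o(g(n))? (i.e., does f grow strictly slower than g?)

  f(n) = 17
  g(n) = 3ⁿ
True

f(n) = 17 is O(1), and g(n) = 3ⁿ is O(3ⁿ).
Since O(1) grows strictly slower than O(3ⁿ), f(n) = o(g(n)) is true.
This means lim(n→∞) f(n)/g(n) = 0.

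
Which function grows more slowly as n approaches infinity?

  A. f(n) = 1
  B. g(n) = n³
A

f(n) = 1 is O(1), while g(n) = n³ is O(n³).
Since O(1) grows slower than O(n³), f(n) is dominated.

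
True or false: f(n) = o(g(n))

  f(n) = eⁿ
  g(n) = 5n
False

f(n) = eⁿ is O(eⁿ), and g(n) = 5n is O(n).
Since O(eⁿ) grows faster than or equal to O(n), f(n) = o(g(n)) is false.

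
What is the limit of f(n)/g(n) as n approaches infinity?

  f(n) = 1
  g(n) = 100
1/100

Since 1 and 100 have the same growth rate (O(1)),
the ratio converges to a constant: 1/100.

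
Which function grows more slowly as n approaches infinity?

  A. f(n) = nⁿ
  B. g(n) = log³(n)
B

f(n) = nⁿ is O(nⁿ), while g(n) = log³(n) is O(log³ n).
Since O(log³ n) grows slower than O(nⁿ), g(n) is dominated.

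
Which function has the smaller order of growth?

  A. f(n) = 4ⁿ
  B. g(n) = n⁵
B

f(n) = 4ⁿ is O(4ⁿ), while g(n) = n⁵ is O(n⁵).
Since O(n⁵) grows slower than O(4ⁿ), g(n) is dominated.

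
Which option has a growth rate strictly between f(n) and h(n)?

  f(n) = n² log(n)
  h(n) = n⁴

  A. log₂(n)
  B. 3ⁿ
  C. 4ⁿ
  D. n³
D

We need g(n) with n² log(n) = o(g(n)) and g(n) = o(n⁴), i.e. O(n² log n) ≺ g ≺ O(n⁴).
Check each option:
  A. log₂(n) — O(log n) does not grow strictly faster than f(n)
  B. 3ⁿ — O(3ⁿ) does not grow strictly slower than h(n)
  C. 4ⁿ — O(4ⁿ) does not grow strictly slower than h(n)
  D. n³ — O(n³) is strictly between O(n² log n) and O(n⁴) ✓

Only option D (n³) lies strictly between.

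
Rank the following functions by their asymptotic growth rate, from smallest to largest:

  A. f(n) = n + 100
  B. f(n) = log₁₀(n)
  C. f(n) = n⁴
B < A < C

Comparing growth rates:
B = log₁₀(n) is O(log n)
A = n + 100 is O(n)
C = n⁴ is O(n⁴)

Therefore, the order from slowest to fastest is: B < A < C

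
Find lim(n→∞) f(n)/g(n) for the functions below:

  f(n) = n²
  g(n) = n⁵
0

Since n² (O(n²)) grows slower than n⁵ (O(n⁵)),
the ratio f(n)/g(n) → 0 as n → ∞.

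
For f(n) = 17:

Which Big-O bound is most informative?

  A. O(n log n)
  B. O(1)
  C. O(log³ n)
B

f(n) = 17 is O(1).
All listed options are valid Big-O bounds (upper bounds),
but O(1) is the tightest (smallest valid bound).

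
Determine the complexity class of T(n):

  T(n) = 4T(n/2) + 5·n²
Θ(n² log n)

Master Theorem: a = 4, b = 2, f(n) = 5·n².
Compute the critical exponent d = log₂(4) = 2.
Compare f(n) = Θ(n²) against n^d:
  k = 2 = d, so f(n) = Θ(n^d) — Case 2.
  Work is balanced across levels: T(n) = Θ(n^d log n) = Θ(n² log n).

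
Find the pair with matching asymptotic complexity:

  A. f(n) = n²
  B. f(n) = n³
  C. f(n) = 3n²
A and C

Examining each function:
  A. n² is O(n²)
  B. n³ is O(n³)
  C. 3n² is O(n²)

Functions A and C both have the same complexity class.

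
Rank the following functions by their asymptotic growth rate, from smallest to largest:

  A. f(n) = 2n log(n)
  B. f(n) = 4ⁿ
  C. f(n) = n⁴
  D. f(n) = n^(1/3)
D < A < C < B

Comparing growth rates:
D = n^(1/3) is O(n^(1/3))
A = 2n log(n) is O(n log n)
C = n⁴ is O(n⁴)
B = 4ⁿ is O(4ⁿ)

Therefore, the order from slowest to fastest is: D < A < C < B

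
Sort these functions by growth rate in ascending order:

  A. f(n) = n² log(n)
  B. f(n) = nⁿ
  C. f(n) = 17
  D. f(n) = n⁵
C < A < D < B

Comparing growth rates:
C = 17 is O(1)
A = n² log(n) is O(n² log n)
D = n⁵ is O(n⁵)
B = nⁿ is O(nⁿ)

Therefore, the order from slowest to fastest is: C < A < D < B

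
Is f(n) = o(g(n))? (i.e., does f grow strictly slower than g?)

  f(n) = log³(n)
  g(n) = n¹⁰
True

f(n) = log³(n) is O(log³ n), and g(n) = n¹⁰ is O(n¹⁰).
Since O(log³ n) grows strictly slower than O(n¹⁰), f(n) = o(g(n)) is true.
This means lim(n→∞) f(n)/g(n) = 0.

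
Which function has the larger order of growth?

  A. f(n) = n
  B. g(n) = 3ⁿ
B

f(n) = n is O(n), while g(n) = 3ⁿ is O(3ⁿ).
Since O(3ⁿ) grows faster than O(n), g(n) dominates.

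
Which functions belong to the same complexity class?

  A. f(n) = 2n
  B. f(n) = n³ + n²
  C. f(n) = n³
B and C

Examining each function:
  A. 2n is O(n)
  B. n³ + n² is O(n³)
  C. n³ is O(n³)

Functions B and C both have the same complexity class.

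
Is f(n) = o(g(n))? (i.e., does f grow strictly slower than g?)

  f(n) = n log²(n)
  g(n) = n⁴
True

f(n) = n log²(n) is O(n log² n), and g(n) = n⁴ is O(n⁴).
Since O(n log² n) grows strictly slower than O(n⁴), f(n) = o(g(n)) is true.
This means lim(n→∞) f(n)/g(n) = 0.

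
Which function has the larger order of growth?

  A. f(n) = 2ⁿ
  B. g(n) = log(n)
A

f(n) = 2ⁿ is O(2ⁿ), while g(n) = log(n) is O(log n).
Since O(2ⁿ) grows faster than O(log n), f(n) dominates.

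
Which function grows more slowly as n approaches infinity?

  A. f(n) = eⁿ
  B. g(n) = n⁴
B

f(n) = eⁿ is O(eⁿ), while g(n) = n⁴ is O(n⁴).
Since O(n⁴) grows slower than O(eⁿ), g(n) is dominated.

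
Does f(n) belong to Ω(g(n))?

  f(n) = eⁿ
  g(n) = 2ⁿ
True

f(n) = eⁿ is O(eⁿ), and g(n) = 2ⁿ is O(2ⁿ).
Since O(eⁿ) grows at least as fast as O(2ⁿ), f(n) = Ω(g(n)) is true.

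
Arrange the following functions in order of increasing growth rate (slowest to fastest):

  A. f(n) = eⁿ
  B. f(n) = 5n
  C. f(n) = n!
B < A < C

Comparing growth rates:
B = 5n is O(n)
A = eⁿ is O(eⁿ)
C = n! is O(n!)

Therefore, the order from slowest to fastest is: B < A < C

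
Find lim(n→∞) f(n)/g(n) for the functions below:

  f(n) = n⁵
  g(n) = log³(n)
∞

Since n⁵ (O(n⁵)) grows faster than log³(n) (O(log³ n)),
the ratio f(n)/g(n) → ∞ as n → ∞.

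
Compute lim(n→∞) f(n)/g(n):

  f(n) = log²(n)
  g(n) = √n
0

Since log²(n) (O(log² n)) grows slower than √n (O(√n)),
the ratio f(n)/g(n) → 0 as n → ∞.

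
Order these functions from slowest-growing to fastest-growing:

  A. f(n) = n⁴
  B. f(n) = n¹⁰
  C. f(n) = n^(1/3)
C < A < B

Comparing growth rates:
C = n^(1/3) is O(n^(1/3))
A = n⁴ is O(n⁴)
B = n¹⁰ is O(n¹⁰)

Therefore, the order from slowest to fastest is: C < A < B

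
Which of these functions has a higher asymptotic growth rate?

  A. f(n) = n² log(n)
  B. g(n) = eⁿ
B

f(n) = n² log(n) is O(n² log n), while g(n) = eⁿ is O(eⁿ).
Since O(eⁿ) grows faster than O(n² log n), g(n) dominates.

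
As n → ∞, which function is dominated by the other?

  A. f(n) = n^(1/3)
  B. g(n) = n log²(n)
A

f(n) = n^(1/3) is O(n^(1/3)), while g(n) = n log²(n) is O(n log² n).
Since O(n^(1/3)) grows slower than O(n log² n), f(n) is dominated.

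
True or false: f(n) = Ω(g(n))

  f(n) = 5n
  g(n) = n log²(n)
False

f(n) = 5n is O(n), and g(n) = n log²(n) is O(n log² n).
Since O(n) grows slower than O(n log² n), f(n) = Ω(g(n)) is false.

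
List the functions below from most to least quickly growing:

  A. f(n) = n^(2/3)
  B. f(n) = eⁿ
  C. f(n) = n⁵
B > C > A

Comparing growth rates:
B = eⁿ is O(eⁿ)
C = n⁵ is O(n⁵)
A = n^(2/3) is O(n^(2/3))

Therefore, the order from fastest to slowest is: B > C > A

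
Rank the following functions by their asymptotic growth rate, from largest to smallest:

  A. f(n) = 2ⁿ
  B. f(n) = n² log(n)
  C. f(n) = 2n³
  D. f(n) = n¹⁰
A > D > C > B

Comparing growth rates:
A = 2ⁿ is O(2ⁿ)
D = n¹⁰ is O(n¹⁰)
C = 2n³ is O(n³)
B = n² log(n) is O(n² log n)

Therefore, the order from fastest to slowest is: A > D > C > B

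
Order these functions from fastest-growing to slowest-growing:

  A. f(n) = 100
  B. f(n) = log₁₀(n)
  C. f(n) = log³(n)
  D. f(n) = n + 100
D > C > B > A

Comparing growth rates:
D = n + 100 is O(n)
C = log³(n) is O(log³ n)
B = log₁₀(n) is O(log n)
A = 100 is O(1)

Therefore, the order from fastest to slowest is: D > C > B > A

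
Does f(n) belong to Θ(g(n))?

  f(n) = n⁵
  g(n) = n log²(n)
False

f(n) = n⁵ is O(n⁵), and g(n) = n log²(n) is O(n log² n).
Since they have different growth rates, f(n) = Θ(g(n)) is false.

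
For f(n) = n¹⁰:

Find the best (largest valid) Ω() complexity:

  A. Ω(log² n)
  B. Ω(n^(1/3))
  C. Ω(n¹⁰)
C

f(n) = n¹⁰ is Ω(n¹⁰).
All listed options are valid Big-Ω bounds (lower bounds),
but Ω(n¹⁰) is the tightest (largest valid bound).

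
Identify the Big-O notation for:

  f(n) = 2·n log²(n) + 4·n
O(n log² n)

The dominant term in 2·n log²(n) + 4·n is 2·n log²(n), which is Θ(n log² n).
Lower-order terms (4·n) are asymptotically negligible.
Constants are absorbed, so the tightest bound is O(n log² n).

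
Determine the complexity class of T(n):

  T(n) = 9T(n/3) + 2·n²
Θ(n² log n)

Master Theorem: a = 9, b = 3, f(n) = 2·n².
Compute the critical exponent d = log₃(9) = 2.
Compare f(n) = Θ(n²) against n^d:
  k = 2 = d, so f(n) = Θ(n^d) — Case 2.
  Work is balanced across levels: T(n) = Θ(n^d log n) = Θ(n² log n).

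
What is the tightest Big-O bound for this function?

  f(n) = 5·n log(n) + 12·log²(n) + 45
O(n log n)

The dominant term in 5·n log(n) + 12·log²(n) + 45 is 5·n log(n), which is Θ(n log n).
Lower-order terms (12·log²(n), 45) are asymptotically negligible.
Constants are absorbed, so the tightest bound is O(n log n).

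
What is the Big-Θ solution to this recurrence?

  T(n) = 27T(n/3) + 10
Θ(n³)

Master Theorem: a = 27, b = 3, f(n) = 10.
Compute the critical exponent d = log₃(27) = 3.
Compare f(n) = Θ(1) against n^d:
  k = 0 < d = 3, so f(n) = O(n^(d-ε)) — Case 1.
  The recursion cost dominates: T(n) = Θ(n^d) = Θ(n³).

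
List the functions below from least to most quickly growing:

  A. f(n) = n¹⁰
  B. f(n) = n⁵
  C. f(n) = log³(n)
C < B < A

Comparing growth rates:
C = log³(n) is O(log³ n)
B = n⁵ is O(n⁵)
A = n¹⁰ is O(n¹⁰)

Therefore, the order from slowest to fastest is: C < B < A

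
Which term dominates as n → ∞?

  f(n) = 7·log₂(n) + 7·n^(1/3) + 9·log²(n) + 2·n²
2·n²

Looking at each term:
  - 7·log₂(n) is O(log n)
  - 7·n^(1/3) is O(n^(1/3))
  - 9·log²(n) is O(log² n)
  - 2·n² is O(n²)

The term 2·n² (O(n²)) grows fastest and dominates all others.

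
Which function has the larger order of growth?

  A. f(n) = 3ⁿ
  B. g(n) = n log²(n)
A

f(n) = 3ⁿ is O(3ⁿ), while g(n) = n log²(n) is O(n log² n).
Since O(3ⁿ) grows faster than O(n log² n), f(n) dominates.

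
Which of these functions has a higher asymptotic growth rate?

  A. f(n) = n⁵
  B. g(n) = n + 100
A

f(n) = n⁵ is O(n⁵), while g(n) = n + 100 is O(n).
Since O(n⁵) grows faster than O(n), f(n) dominates.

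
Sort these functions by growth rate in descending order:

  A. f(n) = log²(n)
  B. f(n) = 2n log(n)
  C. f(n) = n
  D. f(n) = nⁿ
D > B > C > A

Comparing growth rates:
D = nⁿ is O(nⁿ)
B = 2n log(n) is O(n log n)
C = n is O(n)
A = log²(n) is O(log² n)

Therefore, the order from fastest to slowest is: D > B > C > A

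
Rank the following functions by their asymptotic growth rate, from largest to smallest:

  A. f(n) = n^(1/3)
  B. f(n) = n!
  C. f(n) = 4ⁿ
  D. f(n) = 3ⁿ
B > C > D > A

Comparing growth rates:
B = n! is O(n!)
C = 4ⁿ is O(4ⁿ)
D = 3ⁿ is O(3ⁿ)
A = n^(1/3) is O(n^(1/3))

Therefore, the order from fastest to slowest is: B > C > D > A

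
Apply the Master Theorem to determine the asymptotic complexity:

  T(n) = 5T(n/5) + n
Θ(n log n)

Master Theorem: a = 5, b = 5, f(n) = n.
Compute the critical exponent d = log₅(5) = 1.
Compare f(n) = Θ(n) against n^d:
  k = 1 = d, so f(n) = Θ(n^d) — Case 2.
  Work is balanced across levels: T(n) = Θ(n^d log n) = Θ(n log n).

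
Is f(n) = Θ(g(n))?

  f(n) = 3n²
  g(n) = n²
True

f(n) = 3n² and g(n) = n² are both O(n²).
Since they have the same asymptotic growth rate, f(n) = Θ(g(n)) is true.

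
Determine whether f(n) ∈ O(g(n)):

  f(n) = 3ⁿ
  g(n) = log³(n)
False

f(n) = 3ⁿ is O(3ⁿ), and g(n) = log³(n) is O(log³ n).
Since O(3ⁿ) grows faster than O(log³ n), f(n) = O(g(n)) is false.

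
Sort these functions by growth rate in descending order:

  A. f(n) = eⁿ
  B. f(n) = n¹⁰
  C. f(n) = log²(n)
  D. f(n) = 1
A > B > C > D

Comparing growth rates:
A = eⁿ is O(eⁿ)
B = n¹⁰ is O(n¹⁰)
C = log²(n) is O(log² n)
D = 1 is O(1)

Therefore, the order from fastest to slowest is: A > B > C > D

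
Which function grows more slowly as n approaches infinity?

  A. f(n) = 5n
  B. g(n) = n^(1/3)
B

f(n) = 5n is O(n), while g(n) = n^(1/3) is O(n^(1/3)).
Since O(n^(1/3)) grows slower than O(n), g(n) is dominated.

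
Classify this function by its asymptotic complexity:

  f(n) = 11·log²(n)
O(log² n)

The dominant term in 11·log²(n) is 11·log²(n), which is Θ(log² n).
Constants are absorbed, so the tightest bound is O(log² n).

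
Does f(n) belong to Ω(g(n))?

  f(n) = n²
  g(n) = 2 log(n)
True

f(n) = n² is O(n²), and g(n) = 2 log(n) is O(log n).
Since O(n²) grows at least as fast as O(log n), f(n) = Ω(g(n)) is true.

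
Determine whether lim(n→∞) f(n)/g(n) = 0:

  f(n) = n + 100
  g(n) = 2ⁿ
True

f(n) = n + 100 is O(n), and g(n) = 2ⁿ is O(2ⁿ).
Since O(n) grows strictly slower than O(2ⁿ), f(n) = o(g(n)) is true.
This means lim(n→∞) f(n)/g(n) = 0.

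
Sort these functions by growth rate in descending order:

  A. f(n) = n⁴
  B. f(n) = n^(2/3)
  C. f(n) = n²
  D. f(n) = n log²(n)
A > C > D > B

Comparing growth rates:
A = n⁴ is O(n⁴)
C = n² is O(n²)
D = n log²(n) is O(n log² n)
B = n^(2/3) is O(n^(2/3))

Therefore, the order from fastest to slowest is: A > C > D > B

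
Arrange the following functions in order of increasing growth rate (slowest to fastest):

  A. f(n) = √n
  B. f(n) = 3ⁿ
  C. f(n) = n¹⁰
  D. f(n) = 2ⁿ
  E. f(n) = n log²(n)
A < E < C < D < B

Comparing growth rates:
A = √n is O(√n)
E = n log²(n) is O(n log² n)
C = n¹⁰ is O(n¹⁰)
D = 2ⁿ is O(2ⁿ)
B = 3ⁿ is O(3ⁿ)

Therefore, the order from slowest to fastest is: A < E < C < D < B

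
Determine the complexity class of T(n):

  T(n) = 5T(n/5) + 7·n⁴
Θ(n⁴)

Master Theorem: a = 5, b = 5, f(n) = 7·n⁴.
Compute the critical exponent d = log₅(5) = 1.
Compare f(n) = Θ(n⁴) against n^d:
  k = 4 > d = 1, so f(n) = Ω(n^(d+ε)) — Case 3.
  Regularity: a·(n/b)^4/n^4 = a/b^4 = 5/625 < 1 ✓.
  The top-level work dominates: T(n) = Θ(f(n)) = Θ(n⁴).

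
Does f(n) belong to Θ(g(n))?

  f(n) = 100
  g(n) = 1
True

f(n) = 100 and g(n) = 1 are both O(1).
Since they have the same asymptotic growth rate, f(n) = Θ(g(n)) is true.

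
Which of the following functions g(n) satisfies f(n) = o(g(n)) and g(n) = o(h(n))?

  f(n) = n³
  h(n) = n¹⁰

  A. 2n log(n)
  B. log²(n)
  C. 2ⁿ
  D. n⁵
D

We need g(n) with n³ = o(g(n)) and g(n) = o(n¹⁰), i.e. O(n³) ≺ g ≺ O(n¹⁰).
Check each option:
  A. 2n log(n) — O(n log n) does not grow strictly faster than f(n)
  B. log²(n) — O(log² n) does not grow strictly faster than f(n)
  C. 2ⁿ — O(2ⁿ) does not grow strictly slower than h(n)
  D. n⁵ — O(n⁵) is strictly between O(n³) and O(n¹⁰) ✓

Only option D (n⁵) lies strictly between.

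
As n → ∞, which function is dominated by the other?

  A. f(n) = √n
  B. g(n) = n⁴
A

f(n) = √n is O(√n), while g(n) = n⁴ is O(n⁴).
Since O(√n) grows slower than O(n⁴), f(n) is dominated.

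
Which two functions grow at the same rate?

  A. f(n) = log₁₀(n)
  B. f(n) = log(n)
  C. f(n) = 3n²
A and B

Examining each function:
  A. log₁₀(n) is O(log n)
  B. log(n) is O(log n)
  C. 3n² is O(n²)

Functions A and B both have the same complexity class.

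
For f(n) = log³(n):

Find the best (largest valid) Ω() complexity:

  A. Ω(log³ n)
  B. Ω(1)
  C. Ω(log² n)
A

f(n) = log³(n) is Ω(log³ n).
All listed options are valid Big-Ω bounds (lower bounds),
but Ω(log³ n) is the tightest (largest valid bound).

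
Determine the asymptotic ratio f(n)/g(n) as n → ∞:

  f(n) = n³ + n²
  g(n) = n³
1

Since n³ + n² and n³ have the same growth rate (O(n³)),
the ratio converges to a constant: 1.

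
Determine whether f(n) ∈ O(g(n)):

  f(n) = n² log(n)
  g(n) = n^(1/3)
False

f(n) = n² log(n) is O(n² log n), and g(n) = n^(1/3) is O(n^(1/3)).
Since O(n² log n) grows faster than O(n^(1/3)), f(n) = O(g(n)) is false.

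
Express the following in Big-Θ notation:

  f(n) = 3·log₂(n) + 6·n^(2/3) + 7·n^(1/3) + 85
Θ(n^(2/3))

Order the terms by growth rate: 85 ≺ 3·log₂(n) ≺ 7·n^(1/3) ≺ 6·n^(2/3).
The fastest-growing term 6·n^(2/3) dominates as n → ∞; dropping its constant factor gives Θ(n^(2/3)).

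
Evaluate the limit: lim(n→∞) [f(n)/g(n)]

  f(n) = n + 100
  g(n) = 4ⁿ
0

Since n + 100 (O(n)) grows slower than 4ⁿ (O(4ⁿ)),
the ratio f(n)/g(n) → 0 as n → ∞.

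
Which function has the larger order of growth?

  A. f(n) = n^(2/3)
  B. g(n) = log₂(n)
A

f(n) = n^(2/3) is O(n^(2/3)), while g(n) = log₂(n) is O(log n).
Since O(n^(2/3)) grows faster than O(log n), f(n) dominates.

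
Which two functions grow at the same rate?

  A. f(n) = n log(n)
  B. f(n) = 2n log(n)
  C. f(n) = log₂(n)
A and B

Examining each function:
  A. n log(n) is O(n log n)
  B. 2n log(n) is O(n log n)
  C. log₂(n) is O(log n)

Functions A and B both have the same complexity class.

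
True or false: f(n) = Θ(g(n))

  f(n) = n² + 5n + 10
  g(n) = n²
True

f(n) = n² + 5n + 10 and g(n) = n² are both O(n²).
Since they have the same asymptotic growth rate, f(n) = Θ(g(n)) is true.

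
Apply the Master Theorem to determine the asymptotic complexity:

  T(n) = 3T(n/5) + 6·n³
Θ(n³)

Master Theorem: a = 3, b = 5, f(n) = 6·n³.
Compute the critical exponent d = log₅(3) = 0.683.
Compare f(n) = Θ(n³) against n^d:
  k = 3 > d = 0.683, so f(n) = Ω(n^(d+ε)) — Case 3.
  Regularity: a·(n/b)^3/n^3 = a/b^3 = 3/125 < 1 ✓.
  The top-level work dominates: T(n) = Θ(f(n)) = Θ(n³).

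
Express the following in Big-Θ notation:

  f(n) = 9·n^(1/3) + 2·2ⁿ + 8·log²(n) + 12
Θ(2ⁿ)

Order the terms by growth rate: 12 ≺ 8·log²(n) ≺ 9·n^(1/3) ≺ 2·2ⁿ.
The fastest-growing term 2·2ⁿ dominates as n → ∞; dropping its constant factor gives Θ(2ⁿ).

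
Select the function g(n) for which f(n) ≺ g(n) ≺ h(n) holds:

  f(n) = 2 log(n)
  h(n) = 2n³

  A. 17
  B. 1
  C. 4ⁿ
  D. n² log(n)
D

We need g(n) with 2 log(n) = o(g(n)) and g(n) = o(2n³), i.e. O(log n) ≺ g ≺ O(n³).
Check each option:
  A. 17 — O(1) does not grow strictly faster than f(n)
  B. 1 — O(1) does not grow strictly faster than f(n)
  C. 4ⁿ — O(4ⁿ) does not grow strictly slower than h(n)
  D. n² log(n) — O(n² log n) is strictly between O(log n) and O(n³) ✓

Only option D (n² log(n)) lies strictly between.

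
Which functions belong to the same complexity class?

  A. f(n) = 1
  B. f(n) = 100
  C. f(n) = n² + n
A and B

Examining each function:
  A. 1 is O(1)
  B. 100 is O(1)
  C. n² + n is O(n²)

Functions A and B both have the same complexity class.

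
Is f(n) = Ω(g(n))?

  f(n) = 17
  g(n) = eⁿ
False

f(n) = 17 is O(1), and g(n) = eⁿ is O(eⁿ).
Since O(1) grows slower than O(eⁿ), f(n) = Ω(g(n)) is false.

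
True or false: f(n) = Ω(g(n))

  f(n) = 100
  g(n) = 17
True

f(n) = 100 and g(n) = 17 are both O(1).
Big-Ω permits equal growth rates (f ≥ c·g for some c > 0), so f(n) = Ω(g(n)) is true.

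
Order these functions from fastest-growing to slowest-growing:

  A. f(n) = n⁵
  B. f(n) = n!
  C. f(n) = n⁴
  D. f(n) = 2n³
B > A > C > D

Comparing growth rates:
B = n! is O(n!)
A = n⁵ is O(n⁵)
C = n⁴ is O(n⁴)
D = 2n³ is O(n³)

Therefore, the order from fastest to slowest is: B > A > C > D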